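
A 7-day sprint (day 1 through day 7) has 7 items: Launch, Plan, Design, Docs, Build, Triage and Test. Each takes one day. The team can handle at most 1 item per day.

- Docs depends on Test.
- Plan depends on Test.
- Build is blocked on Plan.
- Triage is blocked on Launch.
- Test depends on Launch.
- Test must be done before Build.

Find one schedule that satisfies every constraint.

Triage -> day 6; Launch -> day 1; Design -> day 7; Docs -> day 5; Test -> day 2; Plan -> day 3; Build -> day 4

Checking: Test(day 2) before Plan(day 3); Launch(day 1) before Test(day 2); Test(day 2) before Build(day 4); Plan(day 3) before Build(day 4); Launch(day 1) before Triage(day 6); Test(day 2) before Docs(day 5); max 1 per day (cap 1).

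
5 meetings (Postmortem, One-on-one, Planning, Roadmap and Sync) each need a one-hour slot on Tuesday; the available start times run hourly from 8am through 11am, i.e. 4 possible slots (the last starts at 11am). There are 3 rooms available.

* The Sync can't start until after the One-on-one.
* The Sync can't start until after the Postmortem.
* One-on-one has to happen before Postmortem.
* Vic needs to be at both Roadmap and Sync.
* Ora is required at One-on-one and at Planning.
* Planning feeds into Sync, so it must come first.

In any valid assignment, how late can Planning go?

10am

Downstream work caps Planning at 10am.
Planning at 10am is achievable: Sync in 11am; One-on-one in 8am; Postmortem in 9am; Planning in 10am; Roadmap in 8am.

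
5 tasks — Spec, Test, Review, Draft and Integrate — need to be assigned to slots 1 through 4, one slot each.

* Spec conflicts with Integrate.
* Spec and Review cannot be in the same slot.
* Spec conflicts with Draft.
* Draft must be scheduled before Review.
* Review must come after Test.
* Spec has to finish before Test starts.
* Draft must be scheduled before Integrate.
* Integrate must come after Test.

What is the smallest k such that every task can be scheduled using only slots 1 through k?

The precedence chain requires at least 3 distinct slots.
3 works (last occupied slot: 3): for example Review in 3, Spec in 1, Integrate in 3, Draft in 2, Test in 2.

3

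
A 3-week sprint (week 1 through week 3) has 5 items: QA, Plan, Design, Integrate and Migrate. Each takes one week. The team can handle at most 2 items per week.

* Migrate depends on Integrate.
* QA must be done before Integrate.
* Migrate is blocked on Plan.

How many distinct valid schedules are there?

4

Enumerating: Plan -> week 1, Design -> week 2, QA -> week 1, Migrate -> week 3, Integrate -> week 2 | Design=week 3; Plan=week 1; Migrate=week 3; QA=week 1; Integrate=week 2 | Design=week 1, Migrate=week 3, Plan=week 2, Integrate=week 2, QA=week 1 | QA -> week 1, Integrate -> week 2, Plan -> week 2, Migrate -> week 3, Design -> week 3.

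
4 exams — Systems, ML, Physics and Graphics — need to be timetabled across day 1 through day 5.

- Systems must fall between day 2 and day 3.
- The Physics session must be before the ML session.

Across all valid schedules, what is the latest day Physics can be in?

Downstream work caps Physics at day 4.
Physics at day 4 is achievable: Physics=day 4, Systems=day 2, Graphics=day 1, ML=day 5.

day 4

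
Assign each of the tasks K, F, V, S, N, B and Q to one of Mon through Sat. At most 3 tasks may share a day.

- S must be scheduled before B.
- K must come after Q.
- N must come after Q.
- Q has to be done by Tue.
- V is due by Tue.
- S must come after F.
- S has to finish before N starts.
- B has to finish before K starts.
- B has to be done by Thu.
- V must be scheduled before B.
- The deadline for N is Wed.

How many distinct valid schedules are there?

20

Splitting on K: it can be Thu (4), Fri (8), Sat (8). Listing each branch's schedules as (F, V, S, N, B, Q):
K=Thu: (Mon,Mon,Tue,Wed,Wed,Mon) (Mon,Mon,Tue,Wed,Wed,Tue) (Mon,Tue,Tue,Wed,Wed,Mon) (Mon,Tue,Tue,Wed,Wed,Tue) — 4.
K=Fri: (Mon,Mon,Tue,Wed,Wed,Mon) (Mon,Mon,Tue,Wed,Wed,Tue) (Mon,Mon,Tue,Wed,Thu,Mon) (Mon,Mon,Tue,Wed,Thu,Tue) (Mon,Tue,Tue,Wed,Wed,Mon) (Mon,Tue,Tue,Wed,Wed,Tue) (Mon,Tue,Tue,Wed,Thu,Mon) (Mon,Tue,Tue,Wed,Thu,Tue) — 8.
K=Sat: (Mon,Mon,Tue,Wed,Wed,Mon) (Mon,Mon,Tue,Wed,Wed,Tue) (Mon,Mon,Tue,Wed,Thu,Mon) (Mon,Mon,Tue,Wed,Thu,Tue) (Mon,Tue,Tue,Wed,Wed,Mon) (Mon,Tue,Tue,Wed,Wed,Tue) (Mon,Tue,Tue,Wed,Thu,Mon) (Mon,Tue,Tue,Wed,Thu,Tue) — 8.
Summing: 4 + 8 + 8 = 20.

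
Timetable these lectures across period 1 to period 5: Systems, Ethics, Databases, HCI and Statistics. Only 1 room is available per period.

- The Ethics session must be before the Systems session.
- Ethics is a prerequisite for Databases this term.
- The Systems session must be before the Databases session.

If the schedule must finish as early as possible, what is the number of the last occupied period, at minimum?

period 5

The precedence chain requires at least 3 distinct periods.
With at most 1 per period and 5 lectures, at least 5 periods are needed.
5 works (last occupied period: period 5): for example Databases in period 3, Statistics in period 5, Systems in period 2, Ethics in period 1, HCI in period 4.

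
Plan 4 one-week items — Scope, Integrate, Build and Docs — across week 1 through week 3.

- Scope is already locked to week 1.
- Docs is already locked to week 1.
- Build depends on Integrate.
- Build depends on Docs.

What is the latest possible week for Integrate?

Downstream work caps Integrate at week 2.
Integrate at week 2 is achievable: Scope in week 1; Integrate in week 2; Docs in week 1; Build in week 3.

week 2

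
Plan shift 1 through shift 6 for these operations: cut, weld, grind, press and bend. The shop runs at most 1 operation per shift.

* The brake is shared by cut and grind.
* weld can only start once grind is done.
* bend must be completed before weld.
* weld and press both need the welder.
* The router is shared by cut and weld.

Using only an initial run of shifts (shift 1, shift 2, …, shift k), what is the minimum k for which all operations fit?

5

The precedence chain requires at least 2 distinct shifts.
With at most 1 per shift and 5 operations, at least 5 shifts are needed.
5 works (last occupied shift: shift 5): for example bend in shift 2; grind in shift 1; press in shift 5; weld in shift 3; cut in shift 4.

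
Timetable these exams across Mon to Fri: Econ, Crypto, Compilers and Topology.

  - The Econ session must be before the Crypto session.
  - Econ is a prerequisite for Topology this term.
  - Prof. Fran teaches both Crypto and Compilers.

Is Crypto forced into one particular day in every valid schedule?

No

Crypto can be Tue (e.g. Econ -> Mon, Topology -> Tue, Crypto -> Tue, Compilers -> Mon) or Wed (e.g. Topology in Tue; Compilers in Mon; Econ in Mon; Crypto in Wed).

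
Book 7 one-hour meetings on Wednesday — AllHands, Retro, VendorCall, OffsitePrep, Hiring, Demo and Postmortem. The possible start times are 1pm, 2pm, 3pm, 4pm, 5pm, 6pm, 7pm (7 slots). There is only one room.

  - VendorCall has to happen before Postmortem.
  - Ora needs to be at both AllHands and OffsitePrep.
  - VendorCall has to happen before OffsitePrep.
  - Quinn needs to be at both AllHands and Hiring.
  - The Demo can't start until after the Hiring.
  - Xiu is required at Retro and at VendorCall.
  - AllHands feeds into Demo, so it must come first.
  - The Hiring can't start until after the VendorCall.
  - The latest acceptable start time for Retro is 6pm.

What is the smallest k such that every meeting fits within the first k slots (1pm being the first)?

The precedence chain requires at least 3 distinct slots.
With at most 1 per slot and 7 meetings, at least 7 slots are needed.
7 works (last occupied slot: 7pm): for example VendorCall=2pm, OffsitePrep=6pm, Retro=1pm, Demo=5pm, AllHands=4pm, Postmortem=7pm, Hiring=3pm.

7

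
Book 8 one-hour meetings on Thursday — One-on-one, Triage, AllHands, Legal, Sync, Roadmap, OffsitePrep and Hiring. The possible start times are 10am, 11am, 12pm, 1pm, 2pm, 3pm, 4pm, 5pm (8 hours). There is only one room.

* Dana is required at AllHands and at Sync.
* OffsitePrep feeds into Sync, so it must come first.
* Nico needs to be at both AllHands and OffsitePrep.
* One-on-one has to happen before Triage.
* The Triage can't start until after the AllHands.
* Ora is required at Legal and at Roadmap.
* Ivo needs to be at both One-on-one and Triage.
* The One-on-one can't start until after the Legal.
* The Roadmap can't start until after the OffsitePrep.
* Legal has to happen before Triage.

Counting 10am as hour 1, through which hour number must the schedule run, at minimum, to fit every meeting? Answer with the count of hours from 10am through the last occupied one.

The precedence chain requires at least 3 distinct hours.
With at most 1 per hour and 8 meetings, at least 8 hours are needed.
8 works (last occupied hour: 5pm): for example Legal -> 10am; Sync -> 3pm; Roadmap -> 4pm; Triage -> 1pm; One-on-one -> 11am; OffsitePrep -> 2pm; AllHands -> 12pm; Hiring -> 5pm.

8 hours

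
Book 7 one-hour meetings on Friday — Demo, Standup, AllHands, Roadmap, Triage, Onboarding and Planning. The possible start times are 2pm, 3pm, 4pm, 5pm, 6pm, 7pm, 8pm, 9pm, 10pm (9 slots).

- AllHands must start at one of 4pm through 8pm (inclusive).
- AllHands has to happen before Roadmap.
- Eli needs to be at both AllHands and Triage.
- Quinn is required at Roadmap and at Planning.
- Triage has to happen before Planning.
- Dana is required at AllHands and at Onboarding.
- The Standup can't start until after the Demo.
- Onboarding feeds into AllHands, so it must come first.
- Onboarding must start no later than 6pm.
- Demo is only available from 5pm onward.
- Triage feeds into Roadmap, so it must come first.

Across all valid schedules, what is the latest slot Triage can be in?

Downstream work caps Triage at 9pm.
Triage at 8pm is achievable: Roadmap -> 9pm, Triage -> 8pm, Demo -> 5pm, Standup -> 6pm, AllHands -> 4pm, Onboarding -> 2pm, Planning -> 10pm.
Nothing later works — the conflict constraints rule out every slot after 8pm.

8pm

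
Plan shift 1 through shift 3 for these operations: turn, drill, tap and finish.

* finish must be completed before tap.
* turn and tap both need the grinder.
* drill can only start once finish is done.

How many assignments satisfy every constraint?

Splitting on turn: it can be shift 1 (5), shift 2 (3), shift 3 (2). Listing each branch's schedules as (drill, tap, finish) by shift number:
turn=shift 1: (2,2,1) (2,3,1) (3,2,1) (3,3,1) (3,3,2) — 5.
turn=shift 2: (2,3,1) (3,3,1) (3,3,2) — 3.
turn=shift 3: (2,2,1) (3,2,1) — 2.
Summing: 5 + 3 + 2 = 10.

10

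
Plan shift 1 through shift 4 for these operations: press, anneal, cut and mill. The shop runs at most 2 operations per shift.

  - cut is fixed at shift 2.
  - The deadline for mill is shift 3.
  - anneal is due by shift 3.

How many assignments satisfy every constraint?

26

Splitting on press: it can be shift 1 (7), shift 2 (4), shift 3 (7), shift 4 (8). Listing each branch's schedules as (anneal, cut, mill) by shift number:
press=shift 1: (1,2,2) (1,2,3) (2,2,1) (2,2,3) (3,2,1) (3,2,2) (3,2,3) — 7.
press=shift 2: (1,2,1) (1,2,3) (3,2,1) (3,2,3) — 4.
press=shift 3: (1,2,1) (1,2,2) (1,2,3) (2,2,1) (2,2,3) (3,2,1) (3,2,2) — 7.
press=shift 4: (1,2,1) (1,2,2) (1,2,3) (2,2,1) (2,2,3) (3,2,1) (3,2,2) (3,2,3) — 8.
Summing: 7 + 4 + 7 + 8 = 26.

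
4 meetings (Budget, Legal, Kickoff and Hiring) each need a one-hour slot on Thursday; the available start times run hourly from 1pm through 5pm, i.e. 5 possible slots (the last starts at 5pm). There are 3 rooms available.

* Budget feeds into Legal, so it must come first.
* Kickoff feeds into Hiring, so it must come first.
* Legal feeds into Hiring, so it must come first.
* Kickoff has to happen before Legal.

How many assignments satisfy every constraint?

20

Splitting on Budget: it can be 1pm (10), 2pm (7), 3pm (3). Listing each branch's schedules as (Legal, Kickoff, Hiring):
Budget=1pm: (2pm,1pm,3pm) (2pm,1pm,4pm) (2pm,1pm,5pm) (3pm,1pm,4pm) (3pm,1pm,5pm) (3pm,2pm,4pm) (3pm,2pm,5pm) (4pm,1pm,5pm) (4pm,2pm,5pm) (4pm,3pm,5pm) — 10.
Budget=2pm: (3pm,1pm,4pm) (3pm,1pm,5pm) (3pm,2pm,4pm) (3pm,2pm,5pm) (4pm,1pm,5pm) (4pm,2pm,5pm) (4pm,3pm,5pm) — 7.
Budget=3pm: (4pm,1pm,5pm) (4pm,2pm,5pm) (4pm,3pm,5pm) — 3.
Summing: 10 + 7 + 3 = 20.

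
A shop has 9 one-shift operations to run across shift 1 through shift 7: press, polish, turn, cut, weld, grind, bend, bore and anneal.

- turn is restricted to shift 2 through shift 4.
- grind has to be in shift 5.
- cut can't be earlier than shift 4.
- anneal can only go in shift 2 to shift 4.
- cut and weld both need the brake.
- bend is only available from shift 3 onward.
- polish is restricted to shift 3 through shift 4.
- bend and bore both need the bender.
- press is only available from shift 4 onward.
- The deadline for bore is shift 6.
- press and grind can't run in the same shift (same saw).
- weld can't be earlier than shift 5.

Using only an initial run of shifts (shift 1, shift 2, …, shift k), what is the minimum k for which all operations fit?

5

weld can't be placed before shift 5, so the schedule must run through at least shift 5.
5 works (last occupied shift: shift 5): for example turn -> shift 2, bend -> shift 3, polish -> shift 3, cut -> shift 4, press -> shift 4, grind -> shift 5, bore -> shift 1, weld -> shift 5, anneal -> shift 2.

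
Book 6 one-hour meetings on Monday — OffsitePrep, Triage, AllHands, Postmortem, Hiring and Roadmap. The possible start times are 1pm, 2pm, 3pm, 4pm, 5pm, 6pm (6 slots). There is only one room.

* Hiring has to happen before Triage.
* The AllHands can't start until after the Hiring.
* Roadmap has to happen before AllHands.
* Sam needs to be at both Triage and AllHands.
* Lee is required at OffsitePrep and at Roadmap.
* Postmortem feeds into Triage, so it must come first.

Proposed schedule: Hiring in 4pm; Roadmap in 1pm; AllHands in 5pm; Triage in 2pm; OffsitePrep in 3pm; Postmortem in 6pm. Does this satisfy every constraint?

Invalid. Postmortem feeds into Triage, so it must come first.

The AllHands can't start until after the Hiring — holds.
Roadmap has to happen before AllHands — holds.
Lee is required at OffsitePrep and at Roadmap — holds.
Hiring has to happen before Triage — violated.
Sam needs to be at both Triage and AllHands — holds.
Postmortem feeds into Triage, so it must come first — violated.
There is only one room — holds.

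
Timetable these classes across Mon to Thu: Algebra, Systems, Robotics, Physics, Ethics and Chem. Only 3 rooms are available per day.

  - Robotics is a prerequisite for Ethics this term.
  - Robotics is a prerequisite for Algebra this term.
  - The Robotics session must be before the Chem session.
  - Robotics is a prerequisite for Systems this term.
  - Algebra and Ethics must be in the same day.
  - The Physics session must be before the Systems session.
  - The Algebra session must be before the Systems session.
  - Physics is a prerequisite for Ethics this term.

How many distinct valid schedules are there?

16

Splitting on Algebra: it can be Tue (6), Wed (10). Listing each branch's schedules as (Systems, Robotics, Physics, Ethics, Chem):
Algebra=Tue: (Wed,Mon,Mon,Tue,Tue) (Wed,Mon,Mon,Tue,Wed) (Wed,Mon,Mon,Tue,Thu) (Thu,Mon,Mon,Tue,Tue) (Thu,Mon,Mon,Tue,Wed) (Thu,Mon,Mon,Tue,Thu) — 6.
Algebra=Wed: (Thu,Mon,Mon,Wed,Tue) (Thu,Mon,Mon,Wed,Wed) (Thu,Mon,Mon,Wed,Thu) (Thu,Mon,Tue,Wed,Tue) (Thu,Mon,Tue,Wed,Wed) (Thu,Mon,Tue,Wed,Thu) (Thu,Tue,Mon,Wed,Wed) (Thu,Tue,Mon,Wed,Thu) (Thu,Tue,Tue,Wed,Wed) (Thu,Tue,Tue,Wed,Thu) — 10.
Summing: 6 + 10 = 16.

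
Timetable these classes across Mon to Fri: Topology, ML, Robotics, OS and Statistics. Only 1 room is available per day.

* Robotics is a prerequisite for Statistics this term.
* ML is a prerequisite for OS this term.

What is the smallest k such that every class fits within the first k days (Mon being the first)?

The precedence chain requires at least 2 distinct days.
With at most 1 per day and 5 classes, at least 5 days are needed.
5 works (last occupied day: Fri): for example OS in Wed, ML in Mon, Robotics in Tue, Topology in Fri, Statistics in Thu.

5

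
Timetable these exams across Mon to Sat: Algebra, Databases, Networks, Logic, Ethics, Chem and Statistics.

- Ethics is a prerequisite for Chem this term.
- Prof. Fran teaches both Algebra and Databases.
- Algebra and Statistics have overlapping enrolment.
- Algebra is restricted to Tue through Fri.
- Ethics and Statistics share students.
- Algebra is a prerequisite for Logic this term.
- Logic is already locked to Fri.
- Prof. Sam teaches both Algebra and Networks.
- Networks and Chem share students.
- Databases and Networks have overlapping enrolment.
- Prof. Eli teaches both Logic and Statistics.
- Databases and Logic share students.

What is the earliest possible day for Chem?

Tue

Precedence pushes Chem to at least Tue.
Chem at Tue is achievable: Statistics=Wed, Databases=Mon, Ethics=Mon, Logic=Fri, Networks=Wed, Algebra=Tue, Chem=Tue.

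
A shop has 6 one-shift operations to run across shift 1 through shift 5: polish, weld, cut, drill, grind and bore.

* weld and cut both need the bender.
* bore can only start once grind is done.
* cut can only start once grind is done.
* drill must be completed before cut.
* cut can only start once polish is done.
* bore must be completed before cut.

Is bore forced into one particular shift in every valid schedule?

bore can be shift 2 (e.g. weld=shift 1; bore=shift 2; drill=shift 1; polish=shift 1; cut=shift 3; grind=shift 1) or shift 3 (e.g. cut in shift 4, polish in shift 1, weld in shift 1, drill in shift 1, bore in shift 3, grind in shift 1).

No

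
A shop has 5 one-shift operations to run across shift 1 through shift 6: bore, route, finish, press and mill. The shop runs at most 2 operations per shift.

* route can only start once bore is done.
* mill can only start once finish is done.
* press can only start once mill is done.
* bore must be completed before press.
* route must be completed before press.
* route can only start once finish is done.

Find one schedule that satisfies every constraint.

mill -> shift 2, route -> shift 2, press -> shift 3, bore -> shift 1, finish -> shift 1

Checking: finish(shift 1) before mill(shift 2); route(shift 2) before press(shift 3); finish(shift 1) before route(shift 2); mill(shift 2) before press(shift 3); bore(shift 1) before press(shift 3); bore(shift 1) before route(shift 2); max 2 per shift (cap 2).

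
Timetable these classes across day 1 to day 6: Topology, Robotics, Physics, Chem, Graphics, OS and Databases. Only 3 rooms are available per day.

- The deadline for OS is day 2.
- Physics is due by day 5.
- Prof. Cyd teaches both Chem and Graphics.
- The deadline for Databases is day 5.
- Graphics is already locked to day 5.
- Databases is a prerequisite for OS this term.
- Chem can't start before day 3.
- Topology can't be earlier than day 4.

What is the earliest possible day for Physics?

day 1

Physics's own window allows nothing later than day 5.
Physics at day 1 is achievable: Databases -> day 1; OS -> day 2; Chem -> day 3; Robotics -> day 1; Physics -> day 1; Graphics -> day 5; Topology -> day 4.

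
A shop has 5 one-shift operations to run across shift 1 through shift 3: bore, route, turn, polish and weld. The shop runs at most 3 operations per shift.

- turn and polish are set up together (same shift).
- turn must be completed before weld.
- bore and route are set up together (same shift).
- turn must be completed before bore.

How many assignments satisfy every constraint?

5

Splitting on bore: it can be shift 2 (2), shift 3 (3). Listing each branch's schedules as (route, turn, polish, weld) by shift number:
bore=shift 2: (2,1,1,2) (2,1,1,3) — 2.
bore=shift 3: (3,1,1,2) (3,1,1,3) (3,2,2,3) — 3.
Summing: 2 + 3 = 5.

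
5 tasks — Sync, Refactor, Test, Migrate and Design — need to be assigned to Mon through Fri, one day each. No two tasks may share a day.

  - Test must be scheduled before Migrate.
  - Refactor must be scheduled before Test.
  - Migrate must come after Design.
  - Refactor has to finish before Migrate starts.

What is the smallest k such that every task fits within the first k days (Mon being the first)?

The precedence chain requires at least 3 distinct days.
With at most 1 per day and 5 tasks, at least 5 days are needed.
5 works (last occupied day: Fri): for example Migrate=Thu, Sync=Fri, Refactor=Mon, Test=Tue, Design=Wed.

5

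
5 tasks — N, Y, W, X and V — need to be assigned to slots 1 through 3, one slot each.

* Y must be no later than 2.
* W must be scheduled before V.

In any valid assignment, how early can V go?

2

Precedence pushes V to at least 2.
V at 2 is achievable: W -> 1; X -> 1; N -> 1; V -> 2; Y -> 1.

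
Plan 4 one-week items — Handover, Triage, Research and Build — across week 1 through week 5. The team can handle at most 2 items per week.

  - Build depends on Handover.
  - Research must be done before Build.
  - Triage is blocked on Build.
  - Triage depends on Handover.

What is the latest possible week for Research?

Downstream work caps Research at week 3.
Research at week 3 is achievable: Build in week 4, Research in week 3, Handover in week 1, Triage in week 5.

week 3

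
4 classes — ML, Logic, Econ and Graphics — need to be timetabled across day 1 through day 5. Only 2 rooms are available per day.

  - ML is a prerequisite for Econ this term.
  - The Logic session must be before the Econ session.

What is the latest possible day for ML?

Downstream work caps ML at day 4.
ML at day 4 is achievable: ML=day 4, Graphics=day 1, Econ=day 5, Logic=day 1.

day 4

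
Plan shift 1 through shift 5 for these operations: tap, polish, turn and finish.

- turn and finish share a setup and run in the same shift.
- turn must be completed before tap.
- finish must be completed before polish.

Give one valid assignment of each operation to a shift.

finish=shift 1; polish=shift 2; tap=shift 2; turn=shift 1

Checking: turn(shift 1) before tap(shift 2); finish(shift 1) before polish(shift 2); turn = finish = shift 1.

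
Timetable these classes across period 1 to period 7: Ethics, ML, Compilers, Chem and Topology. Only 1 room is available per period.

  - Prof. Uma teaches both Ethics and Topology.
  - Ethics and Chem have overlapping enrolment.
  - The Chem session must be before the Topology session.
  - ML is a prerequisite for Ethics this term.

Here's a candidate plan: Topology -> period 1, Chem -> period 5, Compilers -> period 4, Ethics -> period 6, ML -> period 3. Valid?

ML is a prerequisite for Ethics this term — holds.
The Chem session must be before the Topology session — violated.
Only 1 room is available per period — holds.
Ethics and Chem have overlapping enrolment — holds.
Prof. Uma teaches both Ethics and Topology — holds.

No — it violates: The Chem session must be before the Topology session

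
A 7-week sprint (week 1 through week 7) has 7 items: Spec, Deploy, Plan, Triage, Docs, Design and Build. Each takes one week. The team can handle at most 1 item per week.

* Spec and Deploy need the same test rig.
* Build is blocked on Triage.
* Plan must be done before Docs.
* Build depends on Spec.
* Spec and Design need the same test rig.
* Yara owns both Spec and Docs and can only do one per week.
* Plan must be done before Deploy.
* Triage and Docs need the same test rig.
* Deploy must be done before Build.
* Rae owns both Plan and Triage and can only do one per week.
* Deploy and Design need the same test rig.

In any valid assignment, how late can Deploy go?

week 6

Precedence pushes Deploy to at least week 2; downstream work caps Deploy at week 6.
Deploy at week 6 is achievable: Deploy -> week 6; Build -> week 7; Plan -> week 1; Spec -> week 2; Docs -> week 4; Triage -> week 3; Design -> week 5.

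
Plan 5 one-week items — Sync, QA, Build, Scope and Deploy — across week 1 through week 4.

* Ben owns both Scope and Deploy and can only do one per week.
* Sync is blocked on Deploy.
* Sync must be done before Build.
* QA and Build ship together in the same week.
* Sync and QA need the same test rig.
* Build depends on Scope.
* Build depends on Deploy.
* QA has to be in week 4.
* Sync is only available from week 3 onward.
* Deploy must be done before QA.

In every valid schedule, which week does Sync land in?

week 3

Sync's window is week 3–week 4.
QA is fixed at week 4, and Sync can't share a week with QA.
So Sync must be week 3.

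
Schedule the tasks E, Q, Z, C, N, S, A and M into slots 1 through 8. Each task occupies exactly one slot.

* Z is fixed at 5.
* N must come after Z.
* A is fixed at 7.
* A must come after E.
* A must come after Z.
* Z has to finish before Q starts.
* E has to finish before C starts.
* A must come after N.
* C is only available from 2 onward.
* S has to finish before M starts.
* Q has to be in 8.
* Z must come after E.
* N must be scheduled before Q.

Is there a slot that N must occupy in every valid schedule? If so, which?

Z is fixed at 5 and must come before N, so N is at least 6.
A is fixed at 7 and must come after N, so N is at most 6.
So N must be 6.

6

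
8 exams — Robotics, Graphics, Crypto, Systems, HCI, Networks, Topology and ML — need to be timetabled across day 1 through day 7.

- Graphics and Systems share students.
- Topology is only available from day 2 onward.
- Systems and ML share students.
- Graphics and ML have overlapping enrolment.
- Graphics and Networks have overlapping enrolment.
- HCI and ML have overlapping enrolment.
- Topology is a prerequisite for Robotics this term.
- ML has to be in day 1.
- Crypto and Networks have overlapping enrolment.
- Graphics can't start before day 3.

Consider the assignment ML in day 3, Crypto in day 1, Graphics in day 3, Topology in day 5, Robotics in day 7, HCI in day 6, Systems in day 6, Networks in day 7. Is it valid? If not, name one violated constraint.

ML has to be in day 1 — violated.
Graphics can't start before day 3 — holds.
Graphics and Systems share students — holds.
HCI and ML have overlapping enrolment — holds.
Systems and ML share students — holds.
Graphics and ML have overlapping enrolment — violated.
Topology is a prerequisite for Robotics this term — holds.
Crypto and Networks have overlapping enrolment — holds.
Topology is only available from day 2 onward — holds.
Graphics and Networks have overlapping enrolment — holds.

No. Graphics and ML have overlapping enrolment is not satisfied.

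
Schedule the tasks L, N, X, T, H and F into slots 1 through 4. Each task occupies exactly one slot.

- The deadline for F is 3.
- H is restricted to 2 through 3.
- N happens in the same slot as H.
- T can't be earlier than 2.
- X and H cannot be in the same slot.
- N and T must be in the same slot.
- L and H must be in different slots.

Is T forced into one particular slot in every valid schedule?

T can be 2 (e.g. F=1; H=2; T=2; L=1; N=2; X=1) or 3 (e.g. F in 1, L in 1, T in 3, X in 1, N in 3, H in 3).

No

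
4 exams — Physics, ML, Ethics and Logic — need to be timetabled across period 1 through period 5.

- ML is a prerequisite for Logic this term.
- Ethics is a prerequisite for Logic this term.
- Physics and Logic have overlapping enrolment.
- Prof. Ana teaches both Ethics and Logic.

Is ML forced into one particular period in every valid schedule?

No

ML can be period 1 (e.g. Physics in period 1; ML in period 1; Logic in period 2; Ethics in period 1) or period 2 (e.g. Physics in period 1, Logic in period 3, ML in period 2, Ethics in period 1).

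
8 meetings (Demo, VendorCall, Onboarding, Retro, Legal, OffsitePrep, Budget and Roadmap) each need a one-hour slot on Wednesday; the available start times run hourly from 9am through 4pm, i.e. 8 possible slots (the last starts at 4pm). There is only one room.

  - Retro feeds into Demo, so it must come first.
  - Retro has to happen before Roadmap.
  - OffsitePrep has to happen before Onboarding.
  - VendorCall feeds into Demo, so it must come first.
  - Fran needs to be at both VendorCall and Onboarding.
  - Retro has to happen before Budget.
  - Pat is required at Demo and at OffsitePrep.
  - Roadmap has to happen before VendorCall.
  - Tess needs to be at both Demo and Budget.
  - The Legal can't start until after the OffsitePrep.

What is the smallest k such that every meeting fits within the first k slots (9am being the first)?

8 slots

The precedence chain requires at least 4 distinct slots.
With at most 1 per slot and 8 meetings, at least 8 slots are needed.
8 works (last occupied slot: 4pm): for example Demo -> 12pm, Roadmap -> 10am, Budget -> 4pm, Retro -> 9am, VendorCall -> 11am, OffsitePrep -> 1pm, Legal -> 3pm, Onboarding -> 2pm.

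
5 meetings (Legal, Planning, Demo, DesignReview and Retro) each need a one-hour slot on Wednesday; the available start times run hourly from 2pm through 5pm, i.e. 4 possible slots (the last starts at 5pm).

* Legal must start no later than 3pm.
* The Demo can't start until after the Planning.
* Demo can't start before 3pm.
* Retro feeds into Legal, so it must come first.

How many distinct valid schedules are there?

Splitting on Planning: it can be 2pm (12), 3pm (8), 4pm (4). Listing each branch's schedules as (Legal, Demo, DesignReview, Retro):
Planning=2pm: (3pm,3pm,2pm,2pm) (3pm,3pm,3pm,2pm) (3pm,3pm,4pm,2pm) (3pm,3pm,5pm,2pm) (3pm,4pm,2pm,2pm) (3pm,4pm,3pm,2pm) (3pm,4pm,4pm,2pm) (3pm,4pm,5pm,2pm) (3pm,5pm,2pm,2pm) (3pm,5pm,3pm,2pm) (3pm,5pm,4pm,2pm) (3pm,5pm,5pm,2pm) — 12.
Planning=3pm: (3pm,4pm,2pm,2pm) (3pm,4pm,3pm,2pm) (3pm,4pm,4pm,2pm) (3pm,4pm,5pm,2pm) (3pm,5pm,2pm,2pm) (3pm,5pm,3pm,2pm) (3pm,5pm,4pm,2pm) (3pm,5pm,5pm,2pm) — 8.
Planning=4pm: (3pm,5pm,2pm,2pm) (3pm,5pm,3pm,2pm) (3pm,5pm,4pm,2pm) (3pm,5pm,5pm,2pm) — 4.
Summing: 12 + 8 + 4 = 24.

24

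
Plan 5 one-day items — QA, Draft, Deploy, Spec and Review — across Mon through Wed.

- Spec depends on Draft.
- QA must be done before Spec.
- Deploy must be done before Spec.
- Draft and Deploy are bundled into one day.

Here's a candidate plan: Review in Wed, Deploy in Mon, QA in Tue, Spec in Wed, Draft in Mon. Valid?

Valid

Spec depends on Draft — holds.
Draft and Deploy are bundled into one day — holds.
Deploy must be done before Spec — holds.
QA must be done before Spec — holds.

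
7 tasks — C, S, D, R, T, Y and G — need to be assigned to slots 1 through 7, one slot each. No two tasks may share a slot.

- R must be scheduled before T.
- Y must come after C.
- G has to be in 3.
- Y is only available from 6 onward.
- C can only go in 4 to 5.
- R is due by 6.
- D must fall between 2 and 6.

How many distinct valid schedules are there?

Splitting on C: it can be 4 (15), 5 (15). Listing each branch's schedules as (S, D, R, T, Y, G):
C=4: (1,2,5,6,7,3) (1,2,5,7,6,3) (1,5,2,6,7,3) (1,5,2,7,6,3) (1,6,2,5,7,3) (2,5,1,6,7,3) (2,5,1,7,6,3) (2,6,1,5,7,3) (5,2,1,6,7,3) (5,2,1,7,6,3) (5,6,1,2,7,3) (6,2,1,5,7,3) (6,5,1,2,7,3) (7,2,1,5,6,3) (7,5,1,2,6,3) — 15.
C=5: (1,2,4,6,7,3) (1,2,4,7,6,3) (1,4,2,6,7,3) (1,4,2,7,6,3) (1,6,2,4,7,3) (2,4,1,6,7,3) (2,4,1,7,6,3) (2,6,1,4,7,3) (4,2,1,6,7,3) (4,2,1,7,6,3) (4,6,1,2,7,3) (6,2,1,4,7,3) (6,4,1,2,7,3) (7,2,1,4,6,3) (7,4,1,2,6,3) — 15.
Summing: 15 + 15 = 30.

30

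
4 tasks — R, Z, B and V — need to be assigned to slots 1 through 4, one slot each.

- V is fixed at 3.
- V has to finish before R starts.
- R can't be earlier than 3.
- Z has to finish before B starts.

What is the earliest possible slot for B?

Precedence pushes B to at least 2.
B at 2 is achievable: R=4; Z=1; B=2; V=3.

2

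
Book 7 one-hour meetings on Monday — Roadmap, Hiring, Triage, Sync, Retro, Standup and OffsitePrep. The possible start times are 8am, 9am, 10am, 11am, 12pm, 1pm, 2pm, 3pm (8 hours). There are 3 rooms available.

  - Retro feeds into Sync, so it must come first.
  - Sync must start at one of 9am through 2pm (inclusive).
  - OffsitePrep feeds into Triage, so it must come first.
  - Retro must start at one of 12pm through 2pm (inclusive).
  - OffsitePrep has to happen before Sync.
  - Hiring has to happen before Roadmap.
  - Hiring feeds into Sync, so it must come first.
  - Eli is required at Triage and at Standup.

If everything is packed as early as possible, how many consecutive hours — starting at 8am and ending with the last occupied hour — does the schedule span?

6 hours

The precedence chain requires at least 2 distinct hours.
With at most 3 per hour and 7 meetings, at least 3 hours are needed.
Propagating the time windows through the other constraints, Sync can't land before 1pm — that is hour 6 counting from 8am — so the schedule must run through at least 6 hours.
6 works (last occupied hour: 1pm): for example Standup=8am; Triage=9am; Hiring=8am; Retro=12pm; Roadmap=9am; Sync=1pm; OffsitePrep=8am.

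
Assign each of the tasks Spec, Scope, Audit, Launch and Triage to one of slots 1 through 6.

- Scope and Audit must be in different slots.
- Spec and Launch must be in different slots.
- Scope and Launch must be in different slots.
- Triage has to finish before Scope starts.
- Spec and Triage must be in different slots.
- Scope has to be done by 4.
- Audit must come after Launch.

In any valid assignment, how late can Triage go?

Downstream work caps Triage at 3.
Triage at 3 is achievable: Scope=4, Triage=3, Spec=2, Launch=1, Audit=2.

3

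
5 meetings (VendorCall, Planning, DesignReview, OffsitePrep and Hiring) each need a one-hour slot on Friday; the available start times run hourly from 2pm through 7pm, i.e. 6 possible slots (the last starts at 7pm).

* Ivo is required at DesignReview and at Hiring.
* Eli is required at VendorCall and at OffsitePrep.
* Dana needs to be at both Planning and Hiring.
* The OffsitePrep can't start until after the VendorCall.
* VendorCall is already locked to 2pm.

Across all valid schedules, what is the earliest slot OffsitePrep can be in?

Precedence pushes OffsitePrep to at least 3pm.
OffsitePrep at 3pm is achievable: DesignReview -> 2pm, Hiring -> 3pm, Planning -> 2pm, VendorCall -> 2pm, OffsitePrep -> 3pm.

3pm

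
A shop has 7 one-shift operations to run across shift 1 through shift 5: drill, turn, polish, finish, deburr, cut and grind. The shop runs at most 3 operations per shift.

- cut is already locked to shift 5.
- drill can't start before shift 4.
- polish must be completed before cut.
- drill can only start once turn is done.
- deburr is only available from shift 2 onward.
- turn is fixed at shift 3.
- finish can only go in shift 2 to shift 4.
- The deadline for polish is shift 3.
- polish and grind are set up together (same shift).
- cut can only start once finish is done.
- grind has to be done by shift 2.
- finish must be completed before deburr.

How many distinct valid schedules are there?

Splitting on drill: it can be shift 4 (12), shift 5 (12). Listing each branch's schedules as (turn, polish, finish, deburr, cut, grind) by shift number:
drill=shift 4: (3,1,2,3,5,1) (3,1,2,4,5,1) (3,1,2,5,5,1) (3,1,3,4,5,1) (3,1,3,5,5,1) (3,1,4,5,5,1) (3,2,2,3,5,2) (3,2,2,4,5,2) (3,2,2,5,5,2) (3,2,3,4,5,2) (3,2,3,5,5,2) (3,2,4,5,5,2) — 12.
drill=shift 5: (3,1,2,3,5,1) (3,1,2,4,5,1) (3,1,2,5,5,1) (3,1,3,4,5,1) (3,1,3,5,5,1) (3,1,4,5,5,1) (3,2,2,3,5,2) (3,2,2,4,5,2) (3,2,2,5,5,2) (3,2,3,4,5,2) (3,2,3,5,5,2) (3,2,4,5,5,2) — 12.
Summing: 12 + 12 = 24.

24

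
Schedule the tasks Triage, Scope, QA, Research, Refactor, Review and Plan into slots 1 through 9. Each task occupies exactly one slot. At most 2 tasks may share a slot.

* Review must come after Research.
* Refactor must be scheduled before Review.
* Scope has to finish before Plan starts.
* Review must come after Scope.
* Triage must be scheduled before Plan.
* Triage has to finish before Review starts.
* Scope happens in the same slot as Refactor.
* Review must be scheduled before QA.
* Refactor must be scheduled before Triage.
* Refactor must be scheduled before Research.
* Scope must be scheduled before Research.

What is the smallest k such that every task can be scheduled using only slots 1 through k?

The precedence chain requires at least 4 distinct slots.
With at most 2 per slot and 7 tasks, at least 4 slots are needed.
4 works (last occupied slot: 4): for example QA -> 4, Refactor -> 1, Plan -> 3, Research -> 2, Review -> 3, Triage -> 2, Scope -> 1.

4 slots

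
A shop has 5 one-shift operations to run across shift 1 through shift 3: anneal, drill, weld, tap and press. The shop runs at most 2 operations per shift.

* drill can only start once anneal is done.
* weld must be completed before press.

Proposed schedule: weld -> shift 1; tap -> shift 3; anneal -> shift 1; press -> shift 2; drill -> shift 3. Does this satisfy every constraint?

The shop runs at most 2 operations per shift — holds.
weld must be completed before press — holds.
drill can only start once anneal is done — holds.

Yes, all constraints hold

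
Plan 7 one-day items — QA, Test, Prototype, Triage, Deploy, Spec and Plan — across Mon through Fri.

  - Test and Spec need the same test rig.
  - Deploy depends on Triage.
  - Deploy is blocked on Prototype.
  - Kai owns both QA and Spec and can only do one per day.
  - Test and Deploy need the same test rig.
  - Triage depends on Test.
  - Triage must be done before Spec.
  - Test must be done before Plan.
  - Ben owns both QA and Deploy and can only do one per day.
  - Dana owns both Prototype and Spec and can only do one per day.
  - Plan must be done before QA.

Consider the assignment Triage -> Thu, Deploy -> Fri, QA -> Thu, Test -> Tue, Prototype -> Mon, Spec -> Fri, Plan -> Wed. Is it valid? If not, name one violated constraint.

Triage depends on Test — holds.
Ben owns both QA and Deploy and can only do one per day — holds.
Dana owns both Prototype and Spec and can only do one per day — holds.
Deploy is blocked on Prototype — holds.
Deploy depends on Triage — holds.
Triage must be done before Spec — holds.
Kai owns both QA and Spec and can only do one per day — holds.
Plan must be done before QA — holds.
Test and Deploy need the same test rig — holds.
Test and Spec need the same test rig — holds.
Test must be done before Plan — holds.

Yes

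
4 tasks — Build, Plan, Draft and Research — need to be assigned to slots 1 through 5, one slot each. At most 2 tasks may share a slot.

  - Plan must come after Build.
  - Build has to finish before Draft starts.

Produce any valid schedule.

Plan=2; Research=1; Build=1; Draft=2

Checking: Build(1) before Draft(2); Build(1) before Plan(2); max 2 per slot (cap 2).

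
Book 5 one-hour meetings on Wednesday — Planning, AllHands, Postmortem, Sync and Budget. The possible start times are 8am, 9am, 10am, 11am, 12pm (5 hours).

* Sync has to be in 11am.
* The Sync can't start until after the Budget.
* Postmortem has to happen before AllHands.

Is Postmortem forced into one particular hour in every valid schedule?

No

Postmortem can be 8am (e.g. Budget in 8am, Sync in 11am, AllHands in 9am, Planning in 8am, Postmortem in 8am) or 9am (e.g. Postmortem=9am; AllHands=10am; Planning=8am; Sync=11am; Budget=8am).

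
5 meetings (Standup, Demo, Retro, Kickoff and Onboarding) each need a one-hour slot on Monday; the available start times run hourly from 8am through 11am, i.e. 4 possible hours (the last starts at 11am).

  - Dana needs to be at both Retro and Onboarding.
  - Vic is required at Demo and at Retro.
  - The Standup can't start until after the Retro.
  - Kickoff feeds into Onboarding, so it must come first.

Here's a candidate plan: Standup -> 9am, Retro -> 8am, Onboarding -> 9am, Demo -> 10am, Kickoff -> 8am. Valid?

Vic is required at Demo and at Retro — holds.
Dana needs to be at both Retro and Onboarding — holds.
The Standup can't start until after the Retro — holds.
Kickoff feeds into Onboarding, so it must come first — holds.

Yes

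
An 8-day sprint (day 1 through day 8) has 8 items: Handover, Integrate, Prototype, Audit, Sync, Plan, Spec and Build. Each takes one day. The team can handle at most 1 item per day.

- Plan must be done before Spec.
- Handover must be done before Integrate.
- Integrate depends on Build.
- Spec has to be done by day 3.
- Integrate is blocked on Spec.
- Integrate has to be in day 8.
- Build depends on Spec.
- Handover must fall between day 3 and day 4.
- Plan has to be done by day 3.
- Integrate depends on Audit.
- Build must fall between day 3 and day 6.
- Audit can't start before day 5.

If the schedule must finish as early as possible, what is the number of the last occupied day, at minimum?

The precedence chain requires at least 4 distinct days.
With at most 1 per day and 8 work items, at least 8 days are needed.
Integrate can't be placed before day 8, so the schedule must run through at least day 8.
8 works (last occupied day: day 8): for example Spec=day 2, Prototype=day 6, Integrate=day 8, Build=day 4, Sync=day 7, Audit=day 5, Handover=day 3, Plan=day 1.

8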